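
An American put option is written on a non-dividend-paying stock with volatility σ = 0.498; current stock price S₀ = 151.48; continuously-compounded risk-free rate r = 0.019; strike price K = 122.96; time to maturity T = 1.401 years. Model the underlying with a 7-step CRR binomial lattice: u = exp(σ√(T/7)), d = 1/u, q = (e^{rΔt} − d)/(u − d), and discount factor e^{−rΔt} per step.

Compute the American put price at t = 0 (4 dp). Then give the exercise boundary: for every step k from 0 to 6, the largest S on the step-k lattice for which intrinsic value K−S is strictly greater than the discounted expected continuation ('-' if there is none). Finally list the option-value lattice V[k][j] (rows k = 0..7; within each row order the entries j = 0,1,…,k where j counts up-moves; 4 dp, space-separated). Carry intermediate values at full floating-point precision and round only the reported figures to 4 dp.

price = 17.5156
boundary = - - - - 62.1335 77.6396 97.0154
tree:
17.5156
25.1571 8.4363
35.1034 13.3590 2.5633
47.2562 20.7247 4.5776 0.1528
60.8265 31.2682 8.1683 0.2805 0.0000
73.2357 45.3204 14.5638 0.5147 0.0000 0.0000
83.1666 60.8265 25.9446 0.9445 0.0000 0.0000 0.0000
91.1140 73.2357 45.3204 1.7334 0.0000 0.0000 0.0000 0.0000

Δt=0.20014, u=1.24956, d=0.80028, q=0.45301, disc=e^(-rΔt)=0.99620
k=7 terminal: V=max(K-S,0) → 91.1140 73.2357 45.3204 1.7334 0.0000 0.0000 0.0000 0.0000
k=6: j=0 S=39.7934 intr=83.1666 cont=82.6999 V=83.1666[EX]; j=1 S=62.1335 intr=60.8265 cont=60.3598 V=60.8265[EX]; j=2 S=97.0154 intr=25.9446 cont=25.4779 V=25.9446[EX]; j=3 S=151.4800 intr=0.0000 cont=0.9445 V=0.9445[hold]; j=4 S=236.5211 intr=0.0000 cont=0.0000 V=0.0000[hold]; j=5 S=369.3044 intr=0.0000 cont=0.0000 V=0.0000[hold]; j=6 S=576.6324 intr=0.0000 cont=0.0000 V=0.0000[hold]  S*(6)=97.0154
k=5: j=0 S=49.7243 intr=73.2357 cont=72.7690 V=73.2357[EX]; j=1 S=77.6396 intr=45.3204 cont=44.8537 V=45.3204[EX]; j=2 S=121.2266 intr=1.7334 cont=14.5638 V=14.5638[hold]; j=3 S=189.2834 intr=0.0000 cont=0.5147 V=0.5147[hold]; j=4 S=295.5474 intr=0.0000 cont=0.0000 V=0.0000[hold]; j=5 S=461.4682 intr=0.0000 cont=0.0000 V=0.0000[hold]  S*(5)=77.6396
k=4: j=0 S=62.1335 intr=60.8265 cont=60.3598 V=60.8265[EX]; j=1 S=97.0154 intr=25.9446 cont=31.2682 V=31.2682[hold]; j=2 S=151.4800 intr=0.0000 cont=8.1683 V=8.1683[hold]; j=3 S=236.5211 intr=0.0000 cont=0.2805 V=0.2805[hold]; j=4 S=369.3044 intr=0.0000 cont=0.0000 V=0.0000[hold]  S*(4)=62.1335
k=3: j=0 S=77.6396 intr=45.3204 cont=47.2562 V=47.2562[hold]; j=1 S=121.2266 intr=1.7334 cont=20.7247 V=20.7247[hold]; j=2 S=189.2834 intr=0.0000 cont=4.5776 V=4.5776[hold]; j=3 S=295.5474 intr=0.0000 cont=0.1528 V=0.1528[hold]  S*(3)=-
k=2: j=0 S=97.0154 intr=25.9446 cont=35.1034 V=35.1034[hold]; j=1 S=151.4800 intr=0.0000 cont=13.3590 V=13.3590[hold]; j=2 S=236.5211 intr=0.0000 cont=2.5633 V=2.5633[hold]  S*(2)=-
k=1: j=0 S=121.2266 intr=1.7334 cont=25.1571 V=25.1571[hold]; j=1 S=189.2834 intr=0.0000 cont=8.4363 V=8.4363[hold]  S*(1)=-
k=0: j=0 S=151.4800 intr=0.0000 cont=17.5156 V=17.5156[hold]  S*(0)=-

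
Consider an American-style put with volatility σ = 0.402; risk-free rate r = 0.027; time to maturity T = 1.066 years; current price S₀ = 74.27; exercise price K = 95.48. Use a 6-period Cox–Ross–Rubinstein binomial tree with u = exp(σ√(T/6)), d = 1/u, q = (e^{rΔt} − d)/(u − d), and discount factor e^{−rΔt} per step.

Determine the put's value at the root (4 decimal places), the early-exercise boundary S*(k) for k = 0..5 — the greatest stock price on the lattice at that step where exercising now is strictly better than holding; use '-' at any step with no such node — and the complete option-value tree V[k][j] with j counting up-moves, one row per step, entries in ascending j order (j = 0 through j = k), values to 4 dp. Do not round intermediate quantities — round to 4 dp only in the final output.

price = 25.6816
boundary = - - 52.9219 44.6731 52.9219 62.6938
tree:
25.6816
33.7058 16.9622
42.5581 24.1412 9.0998
50.8069 32.9201 14.5612 3.0799
57.7699 42.5581 22.4681 5.8596 0.0000
63.6477 50.8069 32.7862 11.1482 0.0000 0.0000
68.6093 57.7699 42.5581 21.2100 0.0000 0.0000 0.0000

params: Δt=0.17767 u=1.18465 d=0.84413 q=0.47186 e^(-rΔt)=0.99521
t_6 payoffs: 68.6093 57.7699 42.5581 21.2100 0.0000 0.0000 0.0000
t_5: node(5,0) S=31.8323 payoff=63.6477 vs cont=63.1908 → 63.6477 [stop]  node(5,1) S=44.6731 payoff=50.8069 vs cont=50.3500 → 50.8069 [stop]  node(5,2) S=62.6938 payoff=32.7862 vs cont=32.3293 → 32.7862 [stop]  node(5,3) S=87.9838 payoff=7.4962 vs cont=11.1482 → 11.1482 [wait]  node(5,4) S=123.4755 payoff=0.0000 vs cont=0.0000 → 0.0000 [wait]  node(5,5) S=173.2841 payoff=0.0000 vs cont=0.0000 → 0.0000 [wait]  ⇒ S*(5)=62.6938
t_4: node(4,0) S=37.7101 payoff=57.7699 vs cont=57.3130 → 57.7699 [stop]  node(4,1) S=52.9219 payoff=42.5581 vs cont=42.1012 → 42.5581 [stop]  node(4,2) S=74.2700 payoff=21.2100 vs cont=22.4681 → 22.4681 [wait]  node(4,3) S=104.2297 payoff=0.0000 vs cont=5.8596 → 5.8596 [wait]  node(4,4) S=146.2749 payoff=0.0000 vs cont=0.0000 → 0.0000 [wait]  ⇒ S*(4)=52.9219
t_3: node(3,0) S=44.6731 payoff=50.8069 vs cont=50.3500 → 50.8069 [stop]  node(3,1) S=62.6938 payoff=32.7862 vs cont=32.9201 → 32.9201 [wait]  node(3,2) S=87.9838 payoff=7.4962 vs cont=14.5612 → 14.5612 [wait]  node(3,3) S=123.4755 payoff=0.0000 vs cont=3.0799 → 3.0799 [wait]  ⇒ S*(3)=44.6731
t_2: node(2,0) S=52.9219 payoff=42.5581 vs cont=42.1641 → 42.5581 [stop]  node(2,1) S=74.2700 payoff=21.2100 vs cont=24.1412 → 24.1412 [wait]  node(2,2) S=104.2297 payoff=0.0000 vs cont=9.0998 → 9.0998 [wait]  ⇒ S*(2)=52.9219
t_1: node(1,0) S=62.6938 payoff=32.7862 vs cont=33.7058 → 33.7058 [wait]  node(1,1) S=87.9838 payoff=7.4962 vs cont=16.9622 → 16.9622 [wait]  ⇒ S*(1)=-
t_0: node(0,0) S=74.2700 payoff=21.2100 vs cont=25.6816 → 25.6816 [wait]  ⇒ S*(0)=-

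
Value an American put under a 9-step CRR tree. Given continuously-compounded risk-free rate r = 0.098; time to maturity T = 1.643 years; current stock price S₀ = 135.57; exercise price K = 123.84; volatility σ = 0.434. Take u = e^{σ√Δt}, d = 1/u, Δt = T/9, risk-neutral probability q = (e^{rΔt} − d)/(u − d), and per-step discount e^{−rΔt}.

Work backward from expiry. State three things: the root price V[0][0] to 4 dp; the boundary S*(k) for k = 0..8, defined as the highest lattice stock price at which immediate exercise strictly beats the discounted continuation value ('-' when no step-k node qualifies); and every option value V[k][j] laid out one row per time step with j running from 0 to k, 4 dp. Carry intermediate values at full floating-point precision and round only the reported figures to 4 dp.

Δt=0.18256  u=1.20374  d=0.83074  q=0.50217  discount=0.98227
step 9 (expiry): payoffs max(K−S,0) = 98.2912 86.8201 70.1985 46.1141 11.2160 0.0000 0.0000 0.0000 0.0000 0.0000
step 8: (k=8,j=0): S=30.7541, (K−S)⁺=93.0859, hold=90.8900 ⇒ V=93.0859 exercise | (k=8,j=1): S=44.5624, (K−S)⁺=79.2776, hold=77.0818 ⇒ V=79.2776 exercise | (k=8,j=2): S=64.5704, (K−S)⁺=59.2696, hold=57.0738 ⇒ V=59.2696 exercise | (k=8,j=3): S=93.5618, (K−S)⁺=30.2782, hold=28.0824 ⇒ V=30.2782 exercise | (k=8,j=4): S=135.5700, (K−S)⁺=0.0000, hold=5.4846 ⇒ V=5.4846 continue | (k=8,j=5): S=196.4395, (K−S)⁺=0.0000, hold=0.0000 ⇒ V=0.0000 continue | (k=8,j=6): S=284.6387, (K−S)⁺=0.0000, hold=0.0000 ⇒ V=0.0000 continue | (k=8,j=7): S=412.4383, (K−S)⁺=0.0000, hold=0.0000 ⇒ V=0.0000 continue | (k=8,j=8): S=597.6187, (K−S)⁺=0.0000, hold=0.0000 ⇒ V=0.0000 continue  boundary S*=93.5618
step 7: (k=7,j=0): S=37.0199, (K−S)⁺=86.8201, hold=84.6242 ⇒ V=86.8201 exercise | (k=7,j=1): S=53.6415, (K−S)⁺=70.1985, hold=68.0027 ⇒ V=70.1985 exercise | (k=7,j=2): S=77.7259, (K−S)⁺=46.1141, hold=43.9182 ⇒ V=46.1141 exercise | (k=7,j=3): S=112.6240, (K−S)⁺=11.2160, hold=17.5115 ⇒ V=17.5115 continue | (k=7,j=4): S=163.1910, (K−S)⁺=0.0000, hold=2.6820 ⇒ V=2.6820 continue | (k=7,j=5): S=236.4620, (K−S)⁺=0.0000, hold=0.0000 ⇒ V=0.0000 continue | (k=7,j=6): S=342.6308, (K−S)⁺=0.0000, hold=0.0000 ⇒ V=0.0000 continue | (k=7,j=7): S=496.4684, (K−S)⁺=0.0000, hold=0.0000 ⇒ V=0.0000 continue  boundary S*=77.7259
step 6: (k=6,j=0): S=44.5624, (K−S)⁺=79.2776, hold=77.0818 ⇒ V=79.2776 exercise | (k=6,j=1): S=64.5704, (K−S)⁺=59.2696, hold=57.0738 ⇒ V=59.2696 exercise | (k=6,j=2): S=93.5618, (K−S)⁺=30.2782, hold=31.1878 ⇒ V=31.1878 continue | (k=6,j=3): S=135.5700, (K−S)⁺=0.0000, hold=9.8861 ⇒ V=9.8861 continue | (k=6,j=4): S=196.4395, (K−S)⁺=0.0000, hold=1.3115 ⇒ V=1.3115 continue | (k=6,j=5): S=284.6387, (K−S)⁺=0.0000, hold=0.0000 ⇒ V=0.0000 continue | (k=6,j=6): S=412.4383, (K−S)⁺=0.0000, hold=0.0000 ⇒ V=0.0000 continue  boundary S*=64.5704
step 5: (k=5,j=0): S=53.6415, (K−S)⁺=70.1985, hold=68.0027 ⇒ V=70.1985 exercise | (k=5,j=1): S=77.7259, (K−S)⁺=46.1141, hold=44.3669 ⇒ V=46.1141 exercise | (k=5,j=2): S=112.6240, (K−S)⁺=11.2160, hold=20.1274 ⇒ V=20.1274 continue | (k=5,j=3): S=163.1910, (K−S)⁺=0.0000, hold=5.4813 ⇒ V=5.4813 continue | (k=5,j=4): S=236.4620, (K−S)⁺=0.0000, hold=0.6413 ⇒ V=0.6413 continue | (k=5,j=5): S=342.6308, (K−S)⁺=0.0000, hold=0.0000 ⇒ V=0.0000 continue  boundary S*=77.7259
step 4: (k=4,j=0): S=64.5704, (K−S)⁺=59.2696, hold=57.0738 ⇒ V=59.2696 exercise | (k=4,j=1): S=93.5618, (K−S)⁺=30.2782, hold=32.4781 ⇒ V=32.4781 continue | (k=4,j=2): S=135.5700, (K−S)⁺=0.0000, hold=12.5461 ⇒ V=12.5461 continue | (k=4,j=3): S=196.4395, (K−S)⁺=0.0000, hold=2.9967 ⇒ V=2.9967 continue | (k=4,j=4): S=284.6387, (K−S)⁺=0.0000, hold=0.3136 ⇒ V=0.3136 continue  boundary S*=64.5704
step 3: (k=3,j=0): S=77.7259, (K−S)⁺=46.1141, hold=45.0033 ⇒ V=46.1141 exercise | (k=3,j=1): S=112.6240, (K−S)⁺=11.2160, hold=22.0704 ⇒ V=22.0704 continue | (k=3,j=2): S=163.1910, (K−S)⁺=0.0000, hold=7.6132 ⇒ V=7.6132 continue | (k=3,j=3): S=236.4620, (K−S)⁺=0.0000, hold=1.6201 ⇒ V=1.6201 continue  boundary S*=77.7259
step 2: (k=2,j=0): S=93.5618, (K−S)⁺=30.2782, hold=33.4365 ⇒ V=33.4365 continue | (k=2,j=1): S=135.5700, (K−S)⁺=0.0000, hold=14.5478 ⇒ V=14.5478 continue | (k=2,j=2): S=196.4395, (K−S)⁺=0.0000, hold=4.5220 ⇒ V=4.5220 continue  boundary S*=-
step 1: (k=1,j=0): S=112.6240, (K−S)⁺=11.2160, hold=23.5265 ⇒ V=23.5265 continue | (k=1,j=1): S=163.1910, (K−S)⁺=0.0000, hold=9.3445 ⇒ V=9.3445 continue  boundary S*=-
step 0: (k=0,j=0): S=135.5700, (K−S)⁺=0.0000, hold=16.1138 ⇒ V=16.1138 continue  boundary S*=-

price = 16.1138
boundary = - - - 77.7259 64.5704 77.7259 64.5704 77.7259 93.5618
tree:
16.1138
23.5265 9.3445
33.4365 14.5478 4.5220
46.1141 22.0704 7.6132 1.6201
59.2696 32.4781 12.5461 2.9967 0.3136
70.1985 46.1141 20.1274 5.4813 0.6413 0.0000
79.2776 59.2696 31.1878 9.8861 1.3115 0.0000 0.0000
86.8201 70.1985 46.1141 17.5115 2.6820 0.0000 0.0000 0.0000
93.0859 79.2776 59.2696 30.2782 5.4846 0.0000 0.0000 0.0000 0.0000
98.2912 86.8201 70.1985 46.1141 11.2160 0.0000 0.0000 0.0000 0.0000 0.0000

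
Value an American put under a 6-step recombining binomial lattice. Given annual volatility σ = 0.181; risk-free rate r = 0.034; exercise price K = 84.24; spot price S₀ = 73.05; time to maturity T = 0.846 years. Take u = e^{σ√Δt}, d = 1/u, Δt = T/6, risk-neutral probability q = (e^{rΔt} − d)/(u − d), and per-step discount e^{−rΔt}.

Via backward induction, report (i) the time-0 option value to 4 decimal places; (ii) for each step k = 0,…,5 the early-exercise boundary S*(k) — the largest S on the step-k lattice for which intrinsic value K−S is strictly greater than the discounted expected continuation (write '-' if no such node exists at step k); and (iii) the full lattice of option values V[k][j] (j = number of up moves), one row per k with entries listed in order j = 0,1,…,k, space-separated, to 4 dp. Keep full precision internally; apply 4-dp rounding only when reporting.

params: Δt=0.14100 u=1.07033 d=0.93429 q=0.51834 e^(-rΔt)=0.99522
t_6 payoffs: 35.6532 28.5789 20.4744 11.1900 0.5537 0.0000 0.0000
t_5: node(5,0) S=52.0038 payoff=32.2362 vs cont=31.8333 → 32.2362 [stop]  node(5,1) S=59.5757 payoff=24.6643 vs cont=24.2614 → 24.6643 [stop]  node(5,2) S=68.2501 payoff=15.9899 vs cont=15.5870 → 15.9899 [stop]  node(5,3) S=78.1875 payoff=6.0525 vs cont=5.6496 → 6.0525 [stop]  node(5,4) S=89.5718 payoff=0.0000 vs cont=0.2654 → 0.2654 [wait]  node(5,5) S=102.6137 payoff=0.0000 vs cont=0.0000 → 0.0000 [wait]  ⇒ S*(5)=78.1875
t_4: node(4,0) S=55.6611 payoff=28.5789 vs cont=28.1760 → 28.5789 [stop]  node(4,1) S=63.7656 payoff=20.4744 vs cont=20.0716 → 20.4744 [stop]  node(4,2) S=73.0500 payoff=11.1900 vs cont=10.7871 → 11.1900 [stop]  node(4,3) S=83.6863 payoff=0.5537 vs cont=3.0382 → 3.0382 [wait]  node(4,4) S=95.8712 payoff=0.0000 vs cont=0.1272 → 0.1272 [wait]  ⇒ S*(4)=73.0500
t_3: node(3,0) S=59.5757 payoff=24.6643 vs cont=24.2614 → 24.6643 [stop]  node(3,1) S=68.2501 payoff=15.9899 vs cont=15.5870 → 15.9899 [stop]  node(3,2) S=78.1875 payoff=6.0525 vs cont=6.9313 → 6.9313 [wait]  node(3,3) S=89.5718 payoff=0.0000 vs cont=1.5220 → 1.5220 [wait]  ⇒ S*(3)=68.2501
t_2: node(2,0) S=63.7656 payoff=20.4744 vs cont=20.0716 → 20.4744 [stop]  node(2,1) S=73.0500 payoff=11.1900 vs cont=11.2405 → 11.2405 [wait]  node(2,2) S=83.6863 payoff=0.5537 vs cont=4.1077 → 4.1077 [wait]  ⇒ S*(2)=63.7656
t_1: node(1,0) S=68.2501 payoff=15.9899 vs cont=15.6131 → 15.9899 [stop]  node(1,1) S=78.1875 payoff=6.0525 vs cont=7.5072 → 7.5072 [wait]  ⇒ S*(1)=68.2501
t_0: node(0,0) S=73.0500 payoff=11.1900 vs cont=11.5375 → 11.5375 [wait]  ⇒ S*(0)=-

price = 11.5375
boundary = - 68.2501 63.7656 68.2501 73.0500 78.1875
tree:
11.5375
15.9899 7.5072
20.4744 11.2405 4.1077
24.6643 15.9899 6.9313 1.5220
28.5789 20.4744 11.1900 3.0382 0.1272
32.2362 24.6643 15.9899 6.0525 0.2654 0.0000
35.6532 28.5789 20.4744 11.1900 0.5537 0.0000 0.0000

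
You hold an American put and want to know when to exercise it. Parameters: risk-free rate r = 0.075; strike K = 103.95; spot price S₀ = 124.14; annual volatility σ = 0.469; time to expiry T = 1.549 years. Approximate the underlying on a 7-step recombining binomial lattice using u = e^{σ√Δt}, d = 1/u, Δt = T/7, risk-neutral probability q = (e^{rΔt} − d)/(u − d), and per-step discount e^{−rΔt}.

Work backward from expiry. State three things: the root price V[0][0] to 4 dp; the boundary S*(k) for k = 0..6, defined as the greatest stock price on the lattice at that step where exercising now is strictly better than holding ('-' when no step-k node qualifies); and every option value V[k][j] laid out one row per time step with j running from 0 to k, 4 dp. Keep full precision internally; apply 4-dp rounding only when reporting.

price = 12.9392
boundary = - - - 64.0422 51.3631 64.0422 79.8512
tree:
12.9392
19.4555 6.4040
28.3863 10.5586 2.1733
39.9078 17.0225 3.9972 0.2940
52.5869 26.6291 7.3170 0.5779 0.0000
62.7558 39.9078 13.3211 1.1358 0.0000 0.0000
70.9114 52.5869 24.0988 2.2322 0.0000 0.0000 0.0000
77.4524 62.7558 39.9078 4.3873 0.0000 0.0000 0.0000 0.0000

Δt=0.22129  u=1.24685  d=0.80202  q=0.48269  discount=0.98354
step 7 (expiry): payoffs max(K−S,0) = 77.4524 62.7558 39.9078 4.3873 0.0000 0.0000 0.0000 0.0000
step 6: (k=6,j=0): S=33.0386, (K−S)⁺=70.9114, hold=69.2005 ⇒ V=70.9114 exercise | (k=6,j=1): S=51.3631, (K−S)⁺=52.5869, hold=50.8759 ⇒ V=52.5869 exercise | (k=6,j=2): S=79.8512, (K−S)⁺=24.0988, hold=22.3878 ⇒ V=24.0988 exercise | (k=6,j=3): S=124.1400, (K−S)⁺=0.0000, hold=2.2322 ⇒ V=2.2322 continue | (k=6,j=4): S=192.9931, (K−S)⁺=0.0000, hold=0.0000 ⇒ V=0.0000 continue | (k=6,j=5): S=300.0351, (K−S)⁺=0.0000, hold=0.0000 ⇒ V=0.0000 continue | (k=6,j=6): S=466.4469, (K−S)⁺=0.0000, hold=0.0000 ⇒ V=0.0000 continue  boundary S*=79.8512
step 5: (k=5,j=0): S=41.1942, (K−S)⁺=62.7558, hold=61.0448 ⇒ V=62.7558 exercise | (k=5,j=1): S=64.0422, (K−S)⁺=39.9078, hold=38.1968 ⇒ V=39.9078 exercise | (k=5,j=2): S=99.5627, (K−S)⁺=4.3873, hold=13.3211 ⇒ V=13.3211 continue | (k=5,j=3): S=154.7843, (K−S)⁺=0.0000, hold=1.1358 ⇒ V=1.1358 continue | (k=5,j=4): S=240.6340, (K−S)⁺=0.0000, hold=0.0000 ⇒ V=0.0000 continue | (k=5,j=5): S=374.0995, (K−S)⁺=0.0000, hold=0.0000 ⇒ V=0.0000 continue  boundary S*=64.0422
step 4: (k=4,j=0): S=51.3631, (K−S)⁺=52.5869, hold=50.8759 ⇒ V=52.5869 exercise | (k=4,j=1): S=79.8512, (K−S)⁺=24.0988, hold=26.6291 ⇒ V=26.6291 continue | (k=4,j=2): S=124.1400, (K−S)⁺=0.0000, hold=7.3170 ⇒ V=7.3170 continue | (k=4,j=3): S=192.9931, (K−S)⁺=0.0000, hold=0.5779 ⇒ V=0.5779 continue | (k=4,j=4): S=300.0351, (K−S)⁺=0.0000, hold=0.0000 ⇒ V=0.0000 continue  boundary S*=51.3631
step 3: (k=3,j=0): S=64.0422, (K−S)⁺=39.9078, hold=39.3980 ⇒ V=39.9078 exercise | (k=3,j=1): S=99.5627, (K−S)⁺=4.3873, hold=17.0225 ⇒ V=17.0225 continue | (k=3,j=2): S=154.7843, (K−S)⁺=0.0000, hold=3.9972 ⇒ V=3.9972 continue | (k=3,j=3): S=240.6340, (K−S)⁺=0.0000, hold=0.2940 ⇒ V=0.2940 continue  boundary S*=64.0422
step 2: (k=2,j=0): S=79.8512, (K−S)⁺=24.0988, hold=28.3863 ⇒ V=28.3863 continue | (k=2,j=1): S=124.1400, (K−S)⁺=0.0000, hold=10.5586 ⇒ V=10.5586 continue | (k=2,j=2): S=192.9931, (K−S)⁺=0.0000, hold=2.1733 ⇒ V=2.1733 continue  boundary S*=-
step 1: (k=1,j=0): S=99.5627, (K−S)⁺=4.3873, hold=19.4555 ⇒ V=19.4555 continue | (k=1,j=1): S=154.7843, (K−S)⁺=0.0000, hold=6.4040 ⇒ V=6.4040 continue  boundary S*=-
step 0: (k=0,j=0): S=124.1400, (K−S)⁺=0.0000, hold=12.9392 ⇒ V=12.9392 continue  boundary S*=-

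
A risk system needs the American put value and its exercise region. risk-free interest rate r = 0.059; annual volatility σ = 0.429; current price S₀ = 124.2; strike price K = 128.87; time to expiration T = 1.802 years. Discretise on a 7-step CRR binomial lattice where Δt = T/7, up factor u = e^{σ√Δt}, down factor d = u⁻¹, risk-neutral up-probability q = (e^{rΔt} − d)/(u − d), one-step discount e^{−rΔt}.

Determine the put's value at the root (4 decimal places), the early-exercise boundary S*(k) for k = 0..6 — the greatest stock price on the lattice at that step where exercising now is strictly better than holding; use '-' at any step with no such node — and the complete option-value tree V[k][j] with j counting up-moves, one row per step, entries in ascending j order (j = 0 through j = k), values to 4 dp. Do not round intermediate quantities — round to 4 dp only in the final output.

params: Δt=0.25743 u=1.24317 d=0.80440 q=0.48068 e^(-rΔt)=0.98493
t_7 payoffs: 101.8048 87.0416 64.2255 28.9640 0.0000 0.0000 0.0000 0.0000
t_6: node(6,0) S=33.6466 payoff=95.2234 vs cont=93.2809 → 95.2234 [stop]  node(6,1) S=51.9998 payoff=76.8702 vs cont=74.9277 → 76.8702 [stop]  node(6,2) S=80.3640 payoff=48.5060 vs cont=46.5635 → 48.5060 [stop]  node(6,3) S=124.2000 payoff=4.6700 vs cont=14.8149 → 14.8149 [wait]  node(6,4) S=191.9472 payoff=0.0000 vs cont=0.0000 → 0.0000 [wait]  node(6,5) S=296.6483 payoff=0.0000 vs cont=0.0000 → 0.0000 [wait]  node(6,6) S=458.4606 payoff=0.0000 vs cont=0.0000 → 0.0000 [wait]  ⇒ S*(6)=80.3640
t_5: node(5,0) S=41.8284 payoff=87.0416 vs cont=85.0991 → 87.0416 [stop]  node(5,1) S=64.6445 payoff=64.2255 vs cont=62.2830 → 64.2255 [stop]  node(5,2) S=99.9060 payoff=28.9640 vs cont=31.8244 → 31.8244 [wait]  node(5,3) S=154.4016 payoff=0.0000 vs cont=7.5778 → 7.5778 [wait]  node(5,4) S=238.6227 payoff=0.0000 vs cont=0.0000 → 0.0000 [wait]  node(5,5) S=368.7839 payoff=0.0000 vs cont=0.0000 → 0.0000 [wait]  ⇒ S*(5)=64.6445
t_4: node(4,0) S=51.9998 payoff=76.8702 vs cont=74.9277 → 76.8702 [stop]  node(4,1) S=80.3640 payoff=48.5060 vs cont=47.9177 → 48.5060 [stop]  node(4,2) S=124.2000 payoff=4.6700 vs cont=19.8656 → 19.8656 [wait]  node(4,3) S=191.9472 payoff=0.0000 vs cont=3.8760 → 3.8760 [wait]  node(4,4) S=296.6483 payoff=0.0000 vs cont=0.0000 → 0.0000 [wait]  ⇒ S*(4)=80.3640
t_3: node(3,0) S=64.6445 payoff=64.2255 vs cont=62.2830 → 64.2255 [stop]  node(3,1) S=99.9060 payoff=28.9640 vs cont=34.2156 → 34.2156 [wait]  node(3,2) S=154.4016 payoff=0.0000 vs cont=11.9961 → 11.9961 [wait]  node(3,3) S=238.6227 payoff=0.0000 vs cont=1.9825 → 1.9825 [wait]  ⇒ S*(3)=64.6445
t_2: node(2,0) S=80.3640 payoff=48.5060 vs cont=49.0497 → 49.0497 [wait]  node(2,1) S=124.2000 payoff=4.6700 vs cont=23.1804 → 23.1804 [wait]  node(2,2) S=191.9472 payoff=0.0000 vs cont=7.0746 → 7.0746 [wait]  ⇒ S*(2)=-
t_1: node(1,0) S=99.9060 payoff=28.9640 vs cont=36.0630 → 36.0630 [wait]  node(1,1) S=154.4016 payoff=0.0000 vs cont=15.2060 → 15.2060 [wait]  ⇒ S*(1)=-
t_0: node(0,0) S=124.2000 payoff=4.6700 vs cont=25.6450 → 25.6450 [wait]  ⇒ S*(0)=-

price = 25.6450
boundary = - - - 64.6445 80.3640 64.6445 80.3640
tree:
25.6450
36.0630 15.2060
49.0497 23.1804 7.0746
64.2255 34.2156 11.9961 1.9825
76.8702 48.5060 19.8656 3.8760 0.0000
87.0416 64.2255 31.8244 7.5778 0.0000 0.0000
95.2234 76.8702 48.5060 14.8149 0.0000 0.0000 0.0000
101.8048 87.0416 64.2255 28.9640 0.0000 0.0000 0.0000 0.0000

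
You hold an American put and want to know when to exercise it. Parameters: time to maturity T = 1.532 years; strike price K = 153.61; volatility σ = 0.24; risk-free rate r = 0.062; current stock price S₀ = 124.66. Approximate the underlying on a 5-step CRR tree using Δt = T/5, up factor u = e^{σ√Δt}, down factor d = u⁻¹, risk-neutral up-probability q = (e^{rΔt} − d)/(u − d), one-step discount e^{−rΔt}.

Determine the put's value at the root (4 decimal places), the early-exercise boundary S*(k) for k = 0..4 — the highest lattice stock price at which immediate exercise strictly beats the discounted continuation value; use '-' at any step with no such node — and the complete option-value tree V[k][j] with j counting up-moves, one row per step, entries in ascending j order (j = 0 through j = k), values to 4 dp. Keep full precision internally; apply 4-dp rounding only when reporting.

Δt=0.30640, u=1.14208, d=0.87560, q=0.53881, disc=e^(-rΔt)=0.98118
k=5 terminal: V=max(K-S,0) → 89.4520 69.9262 44.4580 11.2387 0.0000 0.0000
k=4: j=0 S=73.2734 intr=80.3366 cont=77.4461 V=80.3366[EX]; j=1 S=95.5733 intr=58.0367 cont=55.1461 V=58.0367[EX]; j=2 S=124.6600 intr=28.9500 cont=26.0594 V=28.9500[EX]; j=3 S=162.5989 intr=0.0000 cont=5.0857 V=5.0857[hold]; j=4 S=212.0841 intr=0.0000 cont=0.0000 V=0.0000[hold]  S*(4)=124.6600
k=3: j=0 S=83.6838 intr=69.9262 cont=67.0356 V=69.9262[EX]; j=1 S=109.1520 intr=44.4580 cont=41.5674 V=44.4580[EX]; j=2 S=142.3713 intr=11.2387 cont=15.7890 V=15.7890[hold]; j=3 S=185.7004 intr=0.0000 cont=2.3014 V=2.3014[hold]  S*(3)=109.1520
k=2: j=0 S=95.5733 intr=58.0367 cont=55.1461 V=58.0367[EX]; j=1 S=124.6600 intr=28.9500 cont=28.4650 V=28.9500[EX]; j=2 S=162.5989 intr=0.0000 cont=8.3614 V=8.3614[hold]  S*(2)=124.6600
k=1: j=0 S=109.1520 intr=44.4580 cont=41.5674 V=44.4580[EX]; j=1 S=142.3713 intr=11.2387 cont=17.5207 V=17.5207[hold]  S*(1)=109.1520
k=0: j=0 S=124.6600 intr=28.9500 cont=29.3805 V=29.3805[hold]  S*(0)=-

price = 29.3805
boundary = - 109.1520 124.6600 109.1520 124.6600
tree:
29.3805
44.4580 17.5207
58.0367 28.9500 8.3614
69.9262 44.4580 15.7890 2.3014
80.3366 58.0367 28.9500 5.0857 0.0000
89.4520 69.9262 44.4580 11.2387 0.0000 0.0000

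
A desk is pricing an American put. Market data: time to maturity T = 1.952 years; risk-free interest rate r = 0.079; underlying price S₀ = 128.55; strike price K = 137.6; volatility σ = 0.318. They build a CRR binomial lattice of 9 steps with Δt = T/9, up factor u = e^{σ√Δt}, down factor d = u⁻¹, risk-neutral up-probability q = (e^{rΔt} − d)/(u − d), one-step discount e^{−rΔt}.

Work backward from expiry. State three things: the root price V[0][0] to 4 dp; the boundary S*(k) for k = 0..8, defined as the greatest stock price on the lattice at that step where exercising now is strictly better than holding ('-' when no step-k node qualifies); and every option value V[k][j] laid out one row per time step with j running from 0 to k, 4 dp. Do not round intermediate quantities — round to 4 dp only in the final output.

price = 20.1633
boundary = - - 95.5954 82.4364 95.5954 82.4364 95.5954 110.8548 95.5954
tree:
20.1633
29.5274 12.2288
42.0046 19.0432 6.3738
55.1636 28.7744 10.7342 2.5790
66.5111 42.0046 17.5735 4.8066 0.6179
76.2967 55.1636 27.7758 8.7831 1.3127 0.0000
84.7352 66.5111 42.0046 15.6244 2.7890 0.0000 0.0000
92.0122 76.2967 55.1636 26.7452 5.9253 0.0000 0.0000 0.0000
98.2875 84.7352 66.5111 42.0046 12.5887 0.0000 0.0000 0.0000 0.0000
103.6989 92.0122 76.2967 55.1636 26.7452 0.0000 0.0000 0.0000 0.0000 0.0000

Δt=0.21689, u=1.15963, d=0.86235, q=0.52118, disc=e^(-rΔt)=0.98301
k=9 terminal: V=max(K-S,0) → 103.6989 92.0122 76.2967 55.1636 26.7452 0.0000 0.0000 0.0000 0.0000 0.0000
k=8: j=0 S=39.3125 intr=98.2875 cont=95.9499 V=98.2875[EX]; j=1 S=52.8648 intr=84.7352 cont=82.3977 V=84.7352[EX]; j=2 S=71.0889 intr=66.5111 cont=64.1736 V=66.5111[EX]; j=3 S=95.5954 intr=42.0046 cont=39.6671 V=42.0046[EX]; j=4 S=128.5500 intr=9.0500 cont=12.5887 V=12.5887[hold]; j=5 S=172.8651 intr=0.0000 cont=0.0000 V=0.0000[hold]; j=6 S=232.4570 intr=0.0000 cont=0.0000 V=0.0000[hold]; j=7 S=312.5920 intr=0.0000 cont=0.0000 V=0.0000[hold]; j=8 S=420.3521 intr=0.0000 cont=0.0000 V=0.0000[hold]  S*(8)=95.5954
k=7: j=0 S=45.5878 intr=92.0122 cont=89.6746 V=92.0122[EX]; j=1 S=61.3033 intr=76.2967 cont=73.9591 V=76.2967[EX]; j=2 S=82.4364 intr=55.1636 cont=52.8260 V=55.1636[EX]; j=3 S=110.8548 intr=26.7452 cont=26.2206 V=26.7452[EX]; j=4 S=149.0698 intr=0.0000 cont=5.9253 V=5.9253[hold]; j=5 S=200.4587 intr=0.0000 cont=0.0000 V=0.0000[hold]; j=6 S=269.5630 intr=0.0000 cont=0.0000 V=0.0000[hold]; j=7 S=362.4896 intr=0.0000 cont=0.0000 V=0.0000[hold]  S*(7)=110.8548
k=6: j=0 S=52.8648 intr=84.7352 cont=82.3977 V=84.7352[EX]; j=1 S=71.0889 intr=66.5111 cont=64.1736 V=66.5111[EX]; j=2 S=95.5954 intr=42.0046 cont=39.6671 V=42.0046[EX]; j=3 S=128.5500 intr=9.0500 cont=15.6244 V=15.6244[hold]; j=4 S=172.8651 intr=0.0000 cont=2.7890 V=2.7890[hold]; j=5 S=232.4570 intr=0.0000 cont=0.0000 V=0.0000[hold]; j=6 S=312.5920 intr=0.0000 cont=0.0000 V=0.0000[hold]  S*(6)=95.5954
k=5: j=0 S=61.3033 intr=76.2967 cont=73.9591 V=76.2967[EX]; j=1 S=82.4364 intr=55.1636 cont=52.8260 V=55.1636[EX]; j=2 S=110.8548 intr=26.7452 cont=27.7758 V=27.7758[hold]; j=3 S=149.0698 intr=0.0000 cont=8.7831 V=8.7831[hold]; j=4 S=200.4587 intr=0.0000 cont=1.3127 V=1.3127[hold]; j=5 S=269.5630 intr=0.0000 cont=0.0000 V=0.0000[hold]  S*(5)=82.4364
k=4: j=0 S=71.0889 intr=66.5111 cont=64.1736 V=66.5111[EX]; j=1 S=95.5954 intr=42.0046 cont=40.1951 V=42.0046[EX]; j=2 S=128.5500 intr=9.0500 cont=17.5735 V=17.5735[hold]; j=3 S=172.8651 intr=0.0000 cont=4.8066 V=4.8066[hold]; j=4 S=232.4570 intr=0.0000 cont=0.6179 V=0.6179[hold]  S*(4)=95.5954
k=3: j=0 S=82.4364 intr=55.1636 cont=52.8260 V=55.1636[EX]; j=1 S=110.8548 intr=26.7452 cont=28.7744 V=28.7744[hold]; j=2 S=149.0698 intr=0.0000 cont=10.7342 V=10.7342[hold]; j=3 S=200.4587 intr=0.0000 cont=2.5790 V=2.5790[hold]  S*(3)=82.4364
k=2: j=0 S=95.5954 intr=42.0046 cont=40.7067 V=42.0046[EX]; j=1 S=128.5500 intr=9.0500 cont=19.0432 V=19.0432[hold]; j=2 S=172.8651 intr=0.0000 cont=6.3738 V=6.3738[hold]  S*(2)=95.5954
k=1: j=0 S=110.8548 intr=26.7452 cont=29.5274 V=29.5274[hold]; j=1 S=149.0698 intr=0.0000 cont=12.2288 V=12.2288[hold]  S*(1)=-
k=0: j=0 S=128.5500 intr=9.0500 cont=20.1633 V=20.1633[hold]  S*(0)=-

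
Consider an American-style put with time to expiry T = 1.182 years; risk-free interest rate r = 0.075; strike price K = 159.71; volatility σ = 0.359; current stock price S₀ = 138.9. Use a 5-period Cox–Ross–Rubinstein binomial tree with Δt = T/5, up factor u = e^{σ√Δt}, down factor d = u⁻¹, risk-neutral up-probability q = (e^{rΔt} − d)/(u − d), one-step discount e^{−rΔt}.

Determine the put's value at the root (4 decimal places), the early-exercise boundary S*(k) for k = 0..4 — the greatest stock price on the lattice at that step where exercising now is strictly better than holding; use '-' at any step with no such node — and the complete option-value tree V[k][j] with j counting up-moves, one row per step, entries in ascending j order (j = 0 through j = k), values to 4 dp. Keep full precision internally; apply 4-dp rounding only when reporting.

price = 28.2858
boundary = - 116.6531 97.9694 116.6531 97.9694
tree:
28.2858
43.0569 14.9459
61.7406 25.8609 4.8784
77.4318 43.0569 10.0817 0.0000
90.6098 61.7406 20.8348 0.0000 0.0000
101.6772 77.4318 43.0569 0.0000 0.0000 0.0000

Δt=0.23640, u=1.19071, d=0.83984, q=0.50745, disc=e^(-rΔt)=0.98243
k=5 terminal: V=max(K-S,0) → 101.6772 77.4318 43.0569 0.0000 0.0000 0.0000
k=4: j=0 S=69.1002 intr=90.6098 cont=87.8031 V=90.6098[EX]; j=1 S=97.9694 intr=61.7406 cont=58.9339 V=61.7406[EX]; j=2 S=138.9000 intr=20.8100 cont=20.8348 V=20.8348[hold]; j=3 S=196.9309 intr=0.0000 cont=0.0000 V=0.0000[hold]; j=4 S=279.2065 intr=0.0000 cont=0.0000 V=0.0000[hold]  S*(4)=97.9694
k=3: j=0 S=82.2782 intr=77.4318 cont=74.6251 V=77.4318[EX]; j=1 S=116.6531 intr=43.0569 cont=40.2625 V=43.0569[EX]; j=2 S=165.3895 intr=0.0000 cont=10.0817 V=10.0817[hold]; j=3 S=234.4875 intr=0.0000 cont=0.0000 V=0.0000[hold]  S*(3)=116.6531
k=2: j=0 S=97.9694 intr=61.7406 cont=58.9339 V=61.7406[EX]; j=1 S=138.9000 intr=20.8100 cont=25.8609 V=25.8609[hold]; j=2 S=196.9309 intr=0.0000 cont=4.8784 V=4.8784[hold]  S*(2)=97.9694
k=1: j=0 S=116.6531 intr=43.0569 cont=42.7682 V=43.0569[EX]; j=1 S=165.3895 intr=0.0000 cont=14.9459 V=14.9459[hold]  S*(1)=116.6531
k=0: j=0 S=138.9000 intr=20.8100 cont=28.2858 V=28.2858[hold]  S*(0)=-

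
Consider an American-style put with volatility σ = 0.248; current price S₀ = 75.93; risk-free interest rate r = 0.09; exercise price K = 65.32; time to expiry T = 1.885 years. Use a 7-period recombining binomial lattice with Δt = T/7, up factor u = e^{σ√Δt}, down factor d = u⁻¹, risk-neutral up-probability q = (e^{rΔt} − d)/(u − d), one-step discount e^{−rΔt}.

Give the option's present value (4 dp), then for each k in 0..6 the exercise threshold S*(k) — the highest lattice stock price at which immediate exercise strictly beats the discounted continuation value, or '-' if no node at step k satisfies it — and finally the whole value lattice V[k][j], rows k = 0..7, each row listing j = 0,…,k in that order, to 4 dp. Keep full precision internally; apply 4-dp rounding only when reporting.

Δt=0.26929, u=1.13734, d=0.87924, q=0.56292, disc=e^(-rΔt)=0.97606
k=7 terminal: V=max(K-S,0) → 34.4756 25.4214 13.7093 0.0000 0.0000 0.0000 0.0000 0.0000
k=6: j=0 S=35.0806 intr=30.2394 cont=28.6754 V=30.2394[EX]; j=1 S=45.3784 intr=19.9416 cont=18.3776 V=19.9416[EX]; j=2 S=58.6991 intr=6.6209 cont=5.8486 V=6.6209[EX]; j=3 S=75.9300 intr=0.0000 cont=0.0000 V=0.0000[hold]; j=4 S=98.2190 intr=0.0000 cont=0.0000 V=0.0000[hold]; j=5 S=127.0509 intr=0.0000 cont=0.0000 V=0.0000[hold]; j=6 S=164.3463 intr=0.0000 cont=0.0000 V=0.0000[hold]  S*(6)=58.6991
k=5: j=0 S=39.8986 intr=25.4214 cont=23.8573 V=25.4214[EX]; j=1 S=51.6107 intr=13.7093 cont=12.1452 V=13.7093[EX]; j=2 S=66.7609 intr=0.0000 cont=2.8246 V=2.8246[hold]; j=3 S=86.3584 intr=0.0000 cont=0.0000 V=0.0000[hold]; j=4 S=111.7086 intr=0.0000 cont=0.0000 V=0.0000[hold]; j=5 S=144.5003 intr=0.0000 cont=0.0000 V=0.0000[hold]  S*(5)=51.6107
k=4: j=0 S=45.3784 intr=19.9416 cont=18.3776 V=19.9416[EX]; j=1 S=58.6991 intr=6.6209 cont=7.4005 V=7.4005[hold]; j=2 S=75.9300 intr=0.0000 cont=1.2050 V=1.2050[hold]; j=3 S=98.2190 intr=0.0000 cont=0.0000 V=0.0000[hold]; j=4 S=127.0509 intr=0.0000 cont=0.0000 V=0.0000[hold]  S*(4)=45.3784
k=3: j=0 S=51.6107 intr=13.7093 cont=12.5736 V=13.7093[EX]; j=1 S=66.7609 intr=0.0000 cont=3.8193 V=3.8193[hold]; j=2 S=86.3584 intr=0.0000 cont=0.5141 V=0.5141[hold]; j=3 S=111.7086 intr=0.0000 cont=0.0000 V=0.0000[hold]  S*(3)=51.6107
k=2: j=0 S=58.6991 intr=6.6209 cont=7.9470 V=7.9470[hold]; j=1 S=75.9300 intr=0.0000 cont=1.9118 V=1.9118[hold]; j=2 S=98.2190 intr=0.0000 cont=0.2193 V=0.2193[hold]  S*(2)=-
k=1: j=0 S=66.7609 intr=0.0000 cont=4.4408 V=4.4408[hold]; j=1 S=86.3584 intr=0.0000 cont=0.9361 V=0.9361[hold]  S*(1)=-
k=0: j=0 S=75.9300 intr=0.0000 cont=2.4088 V=2.4088[hold]  S*(0)=-

price = 2.4088
boundary = - - - 51.6107 45.3784 51.6107 58.6991
tree:
2.4088
4.4408 0.9361
7.9470 1.9118 0.2193
13.7093 3.8193 0.5141 0.0000
19.9416 7.4005 1.2050 0.0000 0.0000
25.4214 13.7093 2.8246 0.0000 0.0000 0.0000
30.2394 19.9416 6.6209 0.0000 0.0000 0.0000 0.0000
34.4756 25.4214 13.7093 0.0000 0.0000 0.0000 0.0000 0.0000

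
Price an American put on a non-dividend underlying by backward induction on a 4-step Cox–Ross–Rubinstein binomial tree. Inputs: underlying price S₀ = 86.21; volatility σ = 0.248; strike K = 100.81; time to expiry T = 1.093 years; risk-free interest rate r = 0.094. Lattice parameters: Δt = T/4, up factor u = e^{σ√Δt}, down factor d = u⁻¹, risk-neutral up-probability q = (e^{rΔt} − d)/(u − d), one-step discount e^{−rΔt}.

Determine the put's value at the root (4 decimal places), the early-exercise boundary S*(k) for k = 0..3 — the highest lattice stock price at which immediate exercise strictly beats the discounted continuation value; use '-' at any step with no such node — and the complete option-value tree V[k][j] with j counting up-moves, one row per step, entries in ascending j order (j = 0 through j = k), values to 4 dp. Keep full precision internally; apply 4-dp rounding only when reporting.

price = 14.7650
boundary = - 75.7280 86.2100 75.7280
tree:
14.7650
25.0820 7.5855
34.2895 14.6000 2.5918
42.3775 25.0820 6.1515 0.0000
49.4821 34.2895 14.6000 0.0000 0.0000

params: Δt=0.27325 u=1.13842 d=0.87841 q=0.56770 e^(-rΔt)=0.97464
t_4 payoffs: 49.4821 34.2895 14.6000 0.0000 0.0000
t_3: node(3,0) S=58.4325 payoff=42.3775 vs cont=39.8211 → 42.3775 [stop]  node(3,1) S=75.7280 payoff=25.0820 vs cont=22.5256 → 25.0820 [stop]  node(3,2) S=98.1428 payoff=2.6672 vs cont=6.1515 → 6.1515 [wait]  node(3,3) S=127.1922 payoff=0.0000 vs cont=0.0000 → 0.0000 [wait]  ⇒ S*(3)=75.7280
t_2: node(2,0) S=66.5205 payoff=34.2895 vs cont=31.7331 → 34.2895 [stop]  node(2,1) S=86.2100 payoff=14.6000 vs cont=13.9715 → 14.6000 [stop]  node(2,2) S=111.7274 payoff=0.0000 vs cont=2.5918 → 2.5918 [wait]  ⇒ S*(2)=86.2100
t_1: node(1,0) S=75.7280 payoff=25.0820 vs cont=22.5256 → 25.0820 [stop]  node(1,1) S=98.1428 payoff=2.6672 vs cont=7.5855 → 7.5855 [wait]  ⇒ S*(1)=75.7280
t_0: node(0,0) S=86.2100 payoff=14.6000 vs cont=14.7650 → 14.7650 [wait]  ⇒ S*(0)=-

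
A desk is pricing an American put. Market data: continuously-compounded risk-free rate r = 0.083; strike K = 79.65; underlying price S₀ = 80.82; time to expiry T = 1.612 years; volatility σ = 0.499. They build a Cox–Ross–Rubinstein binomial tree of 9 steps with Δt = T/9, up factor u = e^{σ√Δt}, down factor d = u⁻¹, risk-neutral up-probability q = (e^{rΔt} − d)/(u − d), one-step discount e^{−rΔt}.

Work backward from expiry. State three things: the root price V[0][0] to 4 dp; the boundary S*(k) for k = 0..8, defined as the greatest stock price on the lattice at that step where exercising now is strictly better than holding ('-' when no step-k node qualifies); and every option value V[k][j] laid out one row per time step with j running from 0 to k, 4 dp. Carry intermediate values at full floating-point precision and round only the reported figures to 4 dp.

price = 15.2993
boundary = - - - 42.8914 34.7259 42.8914 34.7259 42.8914 52.9769
tree:
15.2993
21.0732 9.5836
28.2473 14.0358 5.1078
36.7586 19.9988 8.0783 2.0816
44.9241 27.6056 12.4640 3.6270 0.4894
51.5350 36.7586 18.6492 6.2196 0.9600 0.0000
56.8874 44.9241 26.8418 10.4444 1.8832 0.0000 0.0000
61.2208 51.5350 36.7586 17.0428 3.6942 0.0000 0.0000 0.0000
64.7293 56.8874 44.9241 26.6731 7.2469 0.0000 0.0000 0.0000 0.0000
67.5698 61.2208 51.5350 36.7586 14.2161 0.0000 0.0000 0.0000 0.0000 0.0000

Δt=0.17911  u=1.23514  d=0.80962  q=0.48260  discount=0.98524
step 9 (expiry): payoffs max(K−S,0) = 67.5698 61.2208 51.5350 36.7586 14.2161 0.0000 0.0000 0.0000 0.0000 0.0000
step 8: (k=8,j=0): S=14.9207, (K−S)⁺=64.7293, hold=63.5540 ⇒ V=64.7293 exercise | (k=8,j=1): S=22.7626, (K−S)⁺=56.8874, hold=55.7121 ⇒ V=56.8874 exercise | (k=8,j=2): S=34.7259, (K−S)⁺=44.9241, hold=43.7487 ⇒ V=44.9241 exercise | (k=8,j=3): S=52.9769, (K−S)⁺=26.6731, hold=25.4978 ⇒ V=26.6731 exercise | (k=8,j=4): S=80.8200, (K−S)⁺=0.0000, hold=7.2469 ⇒ V=7.2469 continue | (k=8,j=5): S=123.2966, (K−S)⁺=0.0000, hold=0.0000 ⇒ V=0.0000 continue | (k=8,j=6): S=188.0978, (K−S)⁺=0.0000, hold=0.0000 ⇒ V=0.0000 continue | (k=8,j=7): S=286.9565, (K−S)⁺=0.0000, hold=0.0000 ⇒ V=0.0000 continue | (k=8,j=8): S=437.7726, (K−S)⁺=0.0000, hold=0.0000 ⇒ V=0.0000 continue  boundary S*=52.9769
step 7: (k=7,j=0): S=18.4292, (K−S)⁺=61.2208, hold=60.0455 ⇒ V=61.2208 exercise | (k=7,j=1): S=28.1150, (K−S)⁺=51.5350, hold=50.3597 ⇒ V=51.5350 exercise | (k=7,j=2): S=42.8914, (K−S)⁺=36.7586, hold=35.5833 ⇒ V=36.7586 exercise | (k=7,j=3): S=65.4339, (K−S)⁺=14.2161, hold=17.0428 ⇒ V=17.0428 continue | (k=7,j=4): S=99.8240, (K−S)⁺=0.0000, hold=3.6942 ⇒ V=3.6942 continue | (k=7,j=5): S=152.2886, (K−S)⁺=0.0000, hold=0.0000 ⇒ V=0.0000 continue | (k=7,j=6): S=232.3271, (K−S)⁺=0.0000, hold=0.0000 ⇒ V=0.0000 continue | (k=7,j=7): S=354.4315, (K−S)⁺=0.0000, hold=0.0000 ⇒ V=0.0000 continue  boundary S*=42.8914
step 6: (k=6,j=0): S=22.7626, (K−S)⁺=56.8874, hold=55.7121 ⇒ V=56.8874 exercise | (k=6,j=1): S=34.7259, (K−S)⁺=44.9241, hold=43.7487 ⇒ V=44.9241 exercise | (k=6,j=2): S=52.9769, (K−S)⁺=26.6731, hold=26.8418 ⇒ V=26.8418 continue | (k=6,j=3): S=80.8200, (K−S)⁺=0.0000, hold=10.4444 ⇒ V=10.4444 continue | (k=6,j=4): S=123.2966, (K−S)⁺=0.0000, hold=1.8832 ⇒ V=1.8832 continue | (k=6,j=5): S=188.0978, (K−S)⁺=0.0000, hold=0.0000 ⇒ V=0.0000 continue | (k=6,j=6): S=286.9565, (K−S)⁺=0.0000, hold=0.0000 ⇒ V=0.0000 continue  boundary S*=34.7259
step 5: (k=5,j=0): S=28.1150, (K−S)⁺=51.5350, hold=50.3597 ⇒ V=51.5350 exercise | (k=5,j=1): S=42.8914, (K−S)⁺=36.7586, hold=35.6635 ⇒ V=36.7586 exercise | (k=5,j=2): S=65.4339, (K−S)⁺=14.2161, hold=18.6492 ⇒ V=18.6492 continue | (k=5,j=3): S=99.8240, (K−S)⁺=0.0000, hold=6.2196 ⇒ V=6.2196 continue | (k=5,j=4): S=152.2886, (K−S)⁺=0.0000, hold=0.9600 ⇒ V=0.9600 continue | (k=5,j=5): S=232.3271, (K−S)⁺=0.0000, hold=0.0000 ⇒ V=0.0000 continue  boundary S*=42.8914
step 4: (k=4,j=0): S=34.7259, (K−S)⁺=44.9241, hold=43.7487 ⇒ V=44.9241 exercise | (k=4,j=1): S=52.9769, (K−S)⁺=26.6731, hold=27.6056 ⇒ V=27.6056 continue | (k=4,j=2): S=80.8200, (K−S)⁺=0.0000, hold=12.4640 ⇒ V=12.4640 continue | (k=4,j=3): S=123.2966, (K−S)⁺=0.0000, hold=3.6270 ⇒ V=3.6270 continue | (k=4,j=4): S=188.0978, (K−S)⁺=0.0000, hold=0.4894 ⇒ V=0.4894 continue  boundary S*=34.7259
step 3: (k=3,j=0): S=42.8914, (K−S)⁺=36.7586, hold=36.0266 ⇒ V=36.7586 exercise | (k=3,j=1): S=65.4339, (K−S)⁺=14.2161, hold=19.9988 ⇒ V=19.9988 continue | (k=3,j=2): S=99.8240, (K−S)⁺=0.0000, hold=8.0783 ⇒ V=8.0783 continue | (k=3,j=3): S=152.2886, (K−S)⁺=0.0000, hold=2.0816 ⇒ V=2.0816 continue  boundary S*=42.8914
step 2: (k=2,j=0): S=52.9769, (K−S)⁺=26.6731, hold=28.2473 ⇒ V=28.2473 continue | (k=2,j=1): S=80.8200, (K−S)⁺=0.0000, hold=14.0358 ⇒ V=14.0358 continue | (k=2,j=2): S=123.2966, (K−S)⁺=0.0000, hold=5.1078 ⇒ V=5.1078 continue  boundary S*=-
step 1: (k=1,j=0): S=65.4339, (K−S)⁺=14.2161, hold=21.0732 ⇒ V=21.0732 continue | (k=1,j=1): S=99.8240, (K−S)⁺=0.0000, hold=9.5836 ⇒ V=9.5836 continue  boundary S*=-
step 0: (k=0,j=0): S=80.8200, (K−S)⁺=0.0000, hold=15.2993 ⇒ V=15.2993 continue  boundary S*=-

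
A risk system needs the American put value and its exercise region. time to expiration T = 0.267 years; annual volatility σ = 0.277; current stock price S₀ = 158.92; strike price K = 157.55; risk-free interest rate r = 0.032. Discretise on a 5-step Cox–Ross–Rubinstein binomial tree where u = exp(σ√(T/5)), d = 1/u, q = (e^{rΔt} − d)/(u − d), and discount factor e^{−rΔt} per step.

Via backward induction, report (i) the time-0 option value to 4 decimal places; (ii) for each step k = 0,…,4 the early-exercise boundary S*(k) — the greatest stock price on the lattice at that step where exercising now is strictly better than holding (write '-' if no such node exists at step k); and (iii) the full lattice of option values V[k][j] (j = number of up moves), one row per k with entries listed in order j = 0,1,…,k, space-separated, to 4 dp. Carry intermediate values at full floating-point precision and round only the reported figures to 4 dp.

price = 8.2566
boundary = - - - 131.1537 139.8234
tree:
8.2566
12.6584 3.8363
18.7112 6.5846 1.0719
26.3963 11.0087 2.1362 0.0000
34.5285 17.7266 4.2571 0.0000 0.0000
42.1564 26.3963 8.4838 0.0000 0.0000 0.0000

Δt=0.05340, u=1.06610, d=0.93800, q=0.49735, disc=e^(-rΔt)=0.99829
k=5 terminal: V=max(K-S,0) → 42.1564 26.3963 8.4838 0.0000 0.0000 0.0000
k=4: j=0 S=123.0215 intr=34.5285 cont=34.2595 V=34.5285[EX]; j=1 S=139.8234 intr=17.7266 cont=17.4576 V=17.7266[EX]; j=2 S=158.9200 intr=0.0000 cont=4.2571 V=4.2571[hold]; j=3 S=180.6248 intr=0.0000 cont=0.0000 V=0.0000[hold]; j=4 S=205.2939 intr=0.0000 cont=0.0000 V=0.0000[hold]  S*(4)=139.8234
k=3: j=0 S=131.1537 intr=26.3963 cont=26.1273 V=26.3963[EX]; j=1 S=149.0662 intr=8.4838 cont=11.0087 V=11.0087[hold]; j=2 S=169.4252 intr=0.0000 cont=2.1362 V=2.1362[hold]; j=3 S=192.5647 intr=0.0000 cont=0.0000 V=0.0000[hold]  S*(3)=131.1537
k=2: j=0 S=139.8234 intr=17.7266 cont=18.7112 V=18.7112[hold]; j=1 S=158.9200 intr=0.0000 cont=6.5846 V=6.5846[hold]; j=2 S=180.6248 intr=0.0000 cont=1.0719 V=1.0719[hold]  S*(2)=-
k=1: j=0 S=149.0662 intr=8.4838 cont=12.6584 V=12.6584[hold]; j=1 S=169.4252 intr=0.0000 cont=3.8363 V=3.8363[hold]  S*(1)=-
k=0: j=0 S=158.9200 intr=0.0000 cont=8.2566 V=8.2566[hold]  S*(0)=-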